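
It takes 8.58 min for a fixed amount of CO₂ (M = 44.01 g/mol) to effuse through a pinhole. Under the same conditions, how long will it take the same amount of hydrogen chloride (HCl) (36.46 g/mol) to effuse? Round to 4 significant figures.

7.809 min

Since effusion rate ∝ 1/√M, t_HCl/t_CO₂ = √(M_HCl/M_CO₂) = √(36.46/44.01) = √0.8284 = 0.9102.
So the time for HCl is 8.58 × 0.9102 = 7.809 min.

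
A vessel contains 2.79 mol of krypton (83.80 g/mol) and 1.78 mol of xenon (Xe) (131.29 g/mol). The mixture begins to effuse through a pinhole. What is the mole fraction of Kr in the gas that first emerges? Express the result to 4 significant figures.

Effusion rate of each component ∝ n_i/√M_i (partial pressure × 1/√M).
x_Kr(eff) = (n_Kr/√M_Kr) / (n_Kr/√M_Kr + n_Xe/√M_Xe)
= (2.79/√83.80) / (2.79/√83.80 + 1.78/√131.29) = 0.3048/(0.3048 + 0.1553) = 0.6624.

0.6624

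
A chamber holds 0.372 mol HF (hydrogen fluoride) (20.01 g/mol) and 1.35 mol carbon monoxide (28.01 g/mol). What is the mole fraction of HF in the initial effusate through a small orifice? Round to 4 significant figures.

The effusion rate of species i is ∝ p_i/√M_i ∝ n_i/√M_i.
So x_HF in the escaping gas = (n_HF/√M_HF) / Σ(n_i/√M_i)
= (0.372/√20.01) / (0.372/√20.01 + 1.35/√28.01) = 0.08316/(0.08316 + 0.2551) = 0.2459.

0.2459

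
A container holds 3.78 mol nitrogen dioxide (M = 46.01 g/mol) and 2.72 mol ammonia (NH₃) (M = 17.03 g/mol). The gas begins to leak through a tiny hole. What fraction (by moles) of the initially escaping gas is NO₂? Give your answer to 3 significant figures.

0.458

Effusion rate of each component ∝ n_i/√M_i (partial pressure × 1/√M).
x_NO₂(eff) = (n_NO₂/√M_NO₂) / (n_NO₂/√M_NO₂ + n_NH₃/√M_NH₃)
= (3.78/√46.01) / (3.78/√46.01 + 2.72/√17.03) = 0.5573/(0.5573 + 0.6591) = 0.458.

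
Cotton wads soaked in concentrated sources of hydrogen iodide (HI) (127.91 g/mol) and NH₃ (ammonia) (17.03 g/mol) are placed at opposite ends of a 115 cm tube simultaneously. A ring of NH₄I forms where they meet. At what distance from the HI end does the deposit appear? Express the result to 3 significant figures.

30.7 cm

In equal time, each gas travels a distance ∝ its rate ∝ 1/√M, so d_HI/d_NH₃ = √(M_NH₃/M_HI) = √(17.03/127.91) = 0.3649.
With d_HI + d_NH₃ = 115 cm, d_NH₃ = 115/(1 + 0.3649) = 84.26 cm.
d_HI = 115 − 84.26 = 30.7 cm.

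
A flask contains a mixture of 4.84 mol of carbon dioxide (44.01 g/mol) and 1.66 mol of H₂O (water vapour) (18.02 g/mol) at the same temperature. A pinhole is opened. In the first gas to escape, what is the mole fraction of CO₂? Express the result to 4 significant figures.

The effusion rate of species i is ∝ p_i/√M_i ∝ n_i/√M_i.
So x_CO₂ in the escaping gas = (n_CO₂/√M_CO₂) / Σ(n_i/√M_i)
= (4.84/√44.01) / (4.84/√44.01 + 1.66/√18.02) = 0.7296/(0.7296 + 0.3910) = 0.6510.

0.6510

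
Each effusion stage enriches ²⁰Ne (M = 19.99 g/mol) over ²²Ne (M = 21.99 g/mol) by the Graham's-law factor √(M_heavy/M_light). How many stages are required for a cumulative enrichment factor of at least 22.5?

Per stage α = (21.99/19.99)^(1/2) = 1.10005^0.5, giving ln α = 0.04768.
Need α^N ≥ 22.5 ⇒ N ≥ ln(22.5) / ln α = 3.114 / 0.04768 = 65.30.
Minimum whole number of stages: N = 66.

66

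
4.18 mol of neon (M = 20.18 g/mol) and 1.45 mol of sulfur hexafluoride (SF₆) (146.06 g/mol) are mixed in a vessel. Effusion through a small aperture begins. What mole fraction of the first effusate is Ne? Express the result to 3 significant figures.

0.886

Each component's effusion rate ∝ (its partial pressure)·(1/√M) ∝ n_i/√M_i.
Mole fraction of Ne in the effusate = (n_Ne/√M_Ne) / (n_Ne/√M_Ne + n_SF₆/√M_SF₆)
= (4.18/√20.18) / (4.18/√20.18 + 1.45/√146.06) = 0.9305/(0.9305 + 0.1200) = 0.886.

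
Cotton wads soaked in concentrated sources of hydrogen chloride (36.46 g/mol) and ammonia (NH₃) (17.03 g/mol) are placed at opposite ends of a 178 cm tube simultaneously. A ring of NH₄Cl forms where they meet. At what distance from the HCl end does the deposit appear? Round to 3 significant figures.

Distances travelled in equal time are proportional to diffusion rates, so d_HCl/d_NH₃ = √(M_NH₃/M_HCl) = √(17.03/36.46) = 0.6834.
With d_HCl + d_NH₃ = 178 cm, d_NH₃ = 178/(1 + 0.6834) = 105.7 cm.
d_HCl = 178 − 105.7 = 72.3 cm.

72.3 cm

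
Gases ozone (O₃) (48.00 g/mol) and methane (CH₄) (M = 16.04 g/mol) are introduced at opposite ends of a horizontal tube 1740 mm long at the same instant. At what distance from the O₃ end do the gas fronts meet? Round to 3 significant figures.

Graham's law gives d_O₃/d_CH₄ = rate_O₃/rate_CH₄ = √(M_CH₄/M_O₃) = √(16.04/48.00) = 0.5781.
With d_O₃ + d_CH₄ = 1740 mm, d_CH₄ = 1740/(1 + 0.5781) = 1103 mm.
d_O₃ = 1740 − 1103 = 637 mm.

637 mm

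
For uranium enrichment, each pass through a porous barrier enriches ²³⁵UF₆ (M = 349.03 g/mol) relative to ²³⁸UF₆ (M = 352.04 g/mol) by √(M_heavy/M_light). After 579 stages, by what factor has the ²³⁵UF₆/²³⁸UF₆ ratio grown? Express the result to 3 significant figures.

12.0

Each stage multiplies the ratio by α = √(352.04/349.03), so after 579 stages the overall factor is α^579 = (352.04/349.03)^(579/2).
= 1.00862^(579/2) = 12.0.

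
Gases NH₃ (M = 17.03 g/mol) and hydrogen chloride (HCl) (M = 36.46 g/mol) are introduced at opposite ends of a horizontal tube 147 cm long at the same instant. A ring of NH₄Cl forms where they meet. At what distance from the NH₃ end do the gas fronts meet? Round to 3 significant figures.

The fronts meet when d_NH₃ + d_HCl = L with d_NH₃/d_HCl = √(M_HCl/M_NH₃) (Graham's law). Here √(M_HCl/M_NH₃) = √(36.46/17.03) = 1.463.
With d_NH₃ + d_HCl = 147 cm, d_HCl = 147/(1 + 1.463) = 59.68 cm.
d_NH₃ = 147 − 59.68 = 87.3 cm.

87.3 cm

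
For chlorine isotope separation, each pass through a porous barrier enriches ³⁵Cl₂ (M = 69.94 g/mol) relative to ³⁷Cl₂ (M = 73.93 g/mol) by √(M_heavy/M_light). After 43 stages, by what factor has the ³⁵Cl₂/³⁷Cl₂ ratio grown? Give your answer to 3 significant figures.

3.30

Each stage multiplies the ratio by α = √(73.93/69.94), so after 43 stages the overall factor is α^43 = (73.93/69.94)^(43/2).
= 1.05705^(43/2) = 3.30.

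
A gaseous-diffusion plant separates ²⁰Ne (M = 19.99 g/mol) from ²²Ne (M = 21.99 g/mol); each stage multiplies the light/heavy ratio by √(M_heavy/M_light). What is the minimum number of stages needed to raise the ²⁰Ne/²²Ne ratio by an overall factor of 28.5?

71

Per stage α = (21.99/19.99)^(1/2) = 1.10005^0.5, giving ln α = 0.04768.
Need α^N ≥ 28.5 ⇒ N ≥ ln(28.5) / ln α = 3.350 / 0.04768 = 70.26.
So at least 71 stages are needed.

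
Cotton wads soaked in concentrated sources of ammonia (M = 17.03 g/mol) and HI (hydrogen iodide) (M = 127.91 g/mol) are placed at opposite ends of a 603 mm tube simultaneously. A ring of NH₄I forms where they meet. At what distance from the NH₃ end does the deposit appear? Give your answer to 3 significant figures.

Graham's law gives d_NH₃/d_HI = rate_NH₃/rate_HI = √(M_HI/M_NH₃) = √(127.91/17.03) = 2.741.
With d_NH₃ + d_HI = 603 mm, d_HI = 603/(1 + 2.741) = 161.2 mm.
d_NH₃ = 603 − 161.2 = 442 mm.

442 mm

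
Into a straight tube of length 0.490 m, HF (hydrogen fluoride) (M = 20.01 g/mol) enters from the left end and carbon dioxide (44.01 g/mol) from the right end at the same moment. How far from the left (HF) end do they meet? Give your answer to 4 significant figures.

Graham's law gives d_HF/d_CO₂ = rate_HF/rate_CO₂ = √(M_CO₂/M_HF) = √(44.01/20.01) = 1.483.
With d_HF + d_CO₂ = 0.490 m, d_CO₂ = 0.490/(1 + 1.483) = 0.1973 m.
d_HF = 0.490 − 0.1973 = 0.2927 m.

0.2927 m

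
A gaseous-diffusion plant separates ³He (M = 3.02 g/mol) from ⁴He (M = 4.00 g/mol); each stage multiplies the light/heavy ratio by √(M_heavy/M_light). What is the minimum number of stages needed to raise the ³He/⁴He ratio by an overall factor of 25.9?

24

With α = √(4.00/3.02) per stage, ln α = ½ ln(1.32450) = 0.1405.
Need α^N ≥ 25.9 ⇒ N ≥ ln(25.9) / ln α = 3.254 / 0.1405 = 23.16.
So at least 24 stages are needed.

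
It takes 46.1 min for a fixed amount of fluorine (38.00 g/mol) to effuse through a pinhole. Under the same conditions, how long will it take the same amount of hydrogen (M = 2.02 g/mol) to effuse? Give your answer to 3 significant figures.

10.6 min

Since effusion rate ∝ 1/√M, t_H₂/t_F₂ = √(M_H₂/M_F₂) = √(2.02/38.00) = √0.05316 = 0.2306.
So the time for H₂ is 46.1 × 0.2306 = 10.6 min.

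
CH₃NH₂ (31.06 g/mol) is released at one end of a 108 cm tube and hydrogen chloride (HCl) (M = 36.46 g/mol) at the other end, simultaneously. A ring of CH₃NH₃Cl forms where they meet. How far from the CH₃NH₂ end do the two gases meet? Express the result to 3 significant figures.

Graham's law gives d_CH₃NH₂/d_HCl = rate_CH₃NH₂/rate_HCl = √(M_HCl/M_CH₃NH₂) = √(36.46/31.06) = 1.083.
With d_CH₃NH₂ + d_HCl = 108 cm, d_HCl = 108/(1 + 1.083) = 51.84 cm.
d_CH₃NH₂ = 108 − 51.84 = 56.2 cm.

56.2 cm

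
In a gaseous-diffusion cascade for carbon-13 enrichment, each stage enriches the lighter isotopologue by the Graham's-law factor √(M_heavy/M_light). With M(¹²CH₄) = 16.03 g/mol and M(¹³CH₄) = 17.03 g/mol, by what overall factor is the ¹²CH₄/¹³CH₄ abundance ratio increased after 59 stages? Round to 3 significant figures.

5.96

The single-stage factor is √(M_heavy/M_light), so 59 stages give [√(17.03/16.03)]^59 = (17.03/16.03)^(59/2).
= 1.06238^(59/2) = 5.96.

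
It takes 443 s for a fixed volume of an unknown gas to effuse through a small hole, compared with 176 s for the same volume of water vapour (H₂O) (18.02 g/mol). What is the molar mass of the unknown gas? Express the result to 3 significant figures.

114 g/mol

By Graham's law, t_X/t_H₂O = √(M_X/M_H₂O).
443/176 = 2.517 = √(M_X/18.02)
M_X = 18.02 × 2.517² = 18.02 × 6.336 = 114 g/mol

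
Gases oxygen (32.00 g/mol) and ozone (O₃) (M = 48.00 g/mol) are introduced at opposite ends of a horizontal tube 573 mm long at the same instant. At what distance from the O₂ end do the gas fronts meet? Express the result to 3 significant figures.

Graham's law gives d_O₂/d_O₃ = rate_O₂/rate_O₃ = √(M_O₃/M_O₂) = √(48.00/32.00) = 1.225.
With d_O₂ + d_O₃ = 573 mm, d_O₃ = 573/(1 + 1.225) = 257.6 mm.
d_O₂ = 573 − 257.6 = 315 mm.

315 mm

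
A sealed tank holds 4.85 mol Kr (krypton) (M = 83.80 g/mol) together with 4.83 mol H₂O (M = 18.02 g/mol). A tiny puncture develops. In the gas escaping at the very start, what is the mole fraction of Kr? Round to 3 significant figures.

0.318

Rate_i ∝ x_i/√M_i (Graham's law weighted by mole fraction), so the effusate composition follows n_i/√M_i.
So x_Kr in the escaping gas = (n_Kr/√M_Kr) / Σ(n_i/√M_i)
= (4.85/√83.80) / (4.85/√83.80 + 4.83/√18.02) = 0.5298/(0.5298 + 1.138) = 0.318.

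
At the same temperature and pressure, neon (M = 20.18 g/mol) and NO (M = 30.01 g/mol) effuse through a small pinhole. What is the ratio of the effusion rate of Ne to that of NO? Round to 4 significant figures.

1.219

From Graham's law, rate_Ne/rate_NO = √(M_NO/M_Ne) = √(30.01/20.18) = √1.487 = 1.219.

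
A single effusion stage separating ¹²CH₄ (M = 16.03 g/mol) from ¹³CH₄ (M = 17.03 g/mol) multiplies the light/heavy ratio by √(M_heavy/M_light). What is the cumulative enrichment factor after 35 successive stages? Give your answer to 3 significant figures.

Overall factor = α^35 with α = √(17.03/16.03), i.e. (17.03/16.03)^(35/2).
= 1.06238^(35/2) = 2.88.

2.88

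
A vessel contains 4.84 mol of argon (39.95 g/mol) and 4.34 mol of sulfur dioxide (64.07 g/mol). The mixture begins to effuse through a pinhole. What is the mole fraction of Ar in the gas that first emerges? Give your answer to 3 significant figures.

0.585

Effusion rate of each component ∝ n_i/√M_i (partial pressure × 1/√M).
Mole fraction of Ar in the effusate = (n_Ar/√M_Ar) / (n_Ar/√M_Ar + n_SO₂/√M_SO₂)
= (4.84/√39.95) / (4.84/√39.95 + 4.34/√64.07) = 0.7657/(0.7657 + 0.5422) = 0.585.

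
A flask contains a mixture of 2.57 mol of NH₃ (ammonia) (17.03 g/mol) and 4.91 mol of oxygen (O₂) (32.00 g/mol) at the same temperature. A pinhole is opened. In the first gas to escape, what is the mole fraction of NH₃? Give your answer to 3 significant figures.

0.418

Each component's effusion rate ∝ (its partial pressure)·(1/√M) ∝ n_i/√M_i.
So x_NH₃ in the escaping gas = (n_NH₃/√M_NH₃) / Σ(n_i/√M_i)
= (2.57/√17.03) / (2.57/√17.03 + 4.91/√32.00) = 0.6228/(0.6228 + 0.8680) = 0.418.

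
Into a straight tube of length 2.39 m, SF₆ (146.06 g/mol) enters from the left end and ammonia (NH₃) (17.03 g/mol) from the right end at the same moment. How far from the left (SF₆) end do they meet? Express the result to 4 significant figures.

In equal time, each gas travels a distance ∝ its rate ∝ 1/√M, so d_SF₆/d_NH₃ = √(M_NH₃/M_SF₆) = √(17.03/146.06) = 0.3415.
With d_SF₆ + d_NH₃ = 2.39 m, d_NH₃ = 2.39/(1 + 0.3415) = 1.782 m.
d_SF₆ = 2.39 − 1.782 = 0.6084 m.

0.6084 m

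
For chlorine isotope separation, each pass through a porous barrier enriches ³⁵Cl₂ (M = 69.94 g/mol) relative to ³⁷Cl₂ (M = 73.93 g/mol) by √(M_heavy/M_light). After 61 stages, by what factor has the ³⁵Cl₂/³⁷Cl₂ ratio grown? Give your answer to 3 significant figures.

After 61 stages the ratio has grown by (√(73.93/69.94))^61 = (73.93/69.94)^(61/2).
= 1.05705^(61/2) = 5.43.

5.43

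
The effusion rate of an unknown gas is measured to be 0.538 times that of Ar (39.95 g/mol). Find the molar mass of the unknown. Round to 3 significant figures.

138 g/mol

From Graham's law, rate_X/rate_Ar = √(M_Ar/M_X).
0.538 = √(39.95/M_X)
M_X = 39.95 / 0.538² = 39.95 / 0.2894 = 138 g/mol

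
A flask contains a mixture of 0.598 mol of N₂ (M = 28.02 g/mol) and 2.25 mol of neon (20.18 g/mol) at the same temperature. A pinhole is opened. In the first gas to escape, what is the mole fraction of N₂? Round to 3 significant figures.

0.184

Each component's effusion rate ∝ (its partial pressure)·(1/√M) ∝ n_i/√M_i.
x_N₂(eff) = (n_N₂/√M_N₂) / (n_N₂/√M_N₂ + n_Ne/√M_Ne)
= (0.598/√28.02) / (0.598/√28.02 + 2.25/√20.18) = 0.1130/(0.1130 + 0.5009) = 0.184.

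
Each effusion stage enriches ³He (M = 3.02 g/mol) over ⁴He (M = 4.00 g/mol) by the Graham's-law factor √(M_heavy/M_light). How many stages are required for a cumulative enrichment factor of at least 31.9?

25

Single-stage factor α = √(4.00/3.02), so ln α = ½ ln(1.32450) = 0.1405.
Need α^N ≥ 31.9 ⇒ N ≥ ln(31.9) / ln α = 3.463 / 0.1405 = 24.64.
Rounding up, N = 25 stages.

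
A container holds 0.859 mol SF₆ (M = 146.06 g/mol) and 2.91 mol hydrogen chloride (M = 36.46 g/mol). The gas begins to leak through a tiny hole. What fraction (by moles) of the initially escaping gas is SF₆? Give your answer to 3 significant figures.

Each component's effusion rate ∝ (its partial pressure)·(1/√M) ∝ n_i/√M_i.
x_SF₆(eff) = (n_SF₆/√M_SF₆) / (n_SF₆/√M_SF₆ + n_HCl/√M_HCl)
= (0.859/√146.06) / (0.859/√146.06 + 2.91/√36.46) = 0.07108/(0.07108 + 0.4819) = 0.129.

0.129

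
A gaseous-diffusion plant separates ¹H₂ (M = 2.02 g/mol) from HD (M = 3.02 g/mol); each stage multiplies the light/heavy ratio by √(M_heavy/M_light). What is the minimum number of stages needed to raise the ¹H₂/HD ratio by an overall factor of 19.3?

Per stage α = (3.02/2.02)^(1/2) = 1.49505^0.5, giving ln α = 0.2011.
Need α^N ≥ 19.3 ⇒ N ≥ ln(19.3) / ln α = 2.960 / 0.2011 = 14.72.
Minimum whole number of stages: N = 15.

15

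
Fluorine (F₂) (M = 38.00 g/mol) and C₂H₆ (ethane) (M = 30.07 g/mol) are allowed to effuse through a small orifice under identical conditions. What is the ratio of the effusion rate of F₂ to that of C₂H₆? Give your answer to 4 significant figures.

0.8896

Since effusion rate ∝ 1/√M, rate_F₂/rate_C₂H₆ = √(M_C₂H₆/M_F₂) = √(30.07/38.00) = √0.7913 = 0.8896.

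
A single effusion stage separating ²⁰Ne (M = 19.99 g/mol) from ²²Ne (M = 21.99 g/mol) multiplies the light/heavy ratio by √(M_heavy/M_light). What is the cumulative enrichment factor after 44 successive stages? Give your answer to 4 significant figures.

8.148

The single-stage factor is √(M_heavy/M_light), so 44 stages give [√(21.99/19.99)]^44 = (21.99/19.99)^(44/2).
= 1.10005^22 = 8.148.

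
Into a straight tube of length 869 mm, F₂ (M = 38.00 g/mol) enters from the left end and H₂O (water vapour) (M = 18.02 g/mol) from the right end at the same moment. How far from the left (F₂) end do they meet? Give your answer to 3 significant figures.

354 mm

In equal time, each gas travels a distance ∝ its rate ∝ 1/√M, so d_F₂/d_H₂O = √(M_H₂O/M_F₂) = √(18.02/38.00) = 0.6886.
With d_F₂ + d_H₂O = 869 mm, d_H₂O = 869/(1 + 0.6886) = 514.6 mm.
d_F₂ = 869 − 514.6 = 354 mm.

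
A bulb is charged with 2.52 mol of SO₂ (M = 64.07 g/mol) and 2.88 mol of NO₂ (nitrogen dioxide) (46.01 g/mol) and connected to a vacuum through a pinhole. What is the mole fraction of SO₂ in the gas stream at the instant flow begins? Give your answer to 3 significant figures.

0.426

Rate_i ∝ x_i/√M_i (Graham's law weighted by mole fraction), so the effusate composition follows n_i/√M_i.
x_SO₂(eff) = (n_SO₂/√M_SO₂) / (n_SO₂/√M_SO₂ + n_NO₂/√M_NO₂)
= (2.52/√64.07) / (2.52/√64.07 + 2.88/√46.01) = 0.3148/(0.3148 + 0.4246) = 0.426.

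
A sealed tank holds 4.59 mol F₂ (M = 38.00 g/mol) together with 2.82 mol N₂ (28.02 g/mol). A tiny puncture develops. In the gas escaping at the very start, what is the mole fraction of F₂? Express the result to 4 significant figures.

Rate_i ∝ x_i/√M_i (Graham's law weighted by mole fraction), so the effusate composition follows n_i/√M_i.
Mole fraction of F₂ in the effusate = (n_F₂/√M_F₂) / (n_F₂/√M_F₂ + n_N₂/√M_N₂)
= (4.59/√38.00) / (4.59/√38.00 + 2.82/√28.02) = 0.7446/(0.7446 + 0.5327) = 0.5829.

0.5829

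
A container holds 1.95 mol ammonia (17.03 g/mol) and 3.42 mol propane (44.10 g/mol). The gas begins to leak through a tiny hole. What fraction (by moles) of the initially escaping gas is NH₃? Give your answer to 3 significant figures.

Rate_i ∝ x_i/√M_i (Graham's law weighted by mole fraction), so the effusate composition follows n_i/√M_i.
So x_NH₃ in the escaping gas = (n_NH₃/√M_NH₃) / Σ(n_i/√M_i)
= (1.95/√17.03) / (1.95/√17.03 + 3.42/√44.10) = 0.4725/(0.4725 + 0.5150) = 0.478.

0.478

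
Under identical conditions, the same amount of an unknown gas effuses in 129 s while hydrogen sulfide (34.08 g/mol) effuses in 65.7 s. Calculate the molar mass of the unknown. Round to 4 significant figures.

By Graham's law, t_X/t_H₂S = √(M_X/M_H₂S).
129/65.7 = 1.963 = √(M_X/34.08)
M_X = 34.08 × 1.963² = 34.08 × 3.855 = 131.4 g/mol

131.4 g/mol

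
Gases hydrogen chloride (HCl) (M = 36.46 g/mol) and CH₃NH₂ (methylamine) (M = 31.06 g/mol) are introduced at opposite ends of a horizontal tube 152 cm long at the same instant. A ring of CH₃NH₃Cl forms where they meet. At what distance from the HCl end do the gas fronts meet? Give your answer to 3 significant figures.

73.0 cm

The fronts meet when d_HCl + d_CH₃NH₂ = L with d_HCl/d_CH₃NH₂ = √(M_CH₃NH₂/M_HCl) (Graham's law). Here √(M_CH₃NH₂/M_HCl) = √(31.06/36.46) = 0.9230.
With d_HCl + d_CH₃NH₂ = 152 cm, d_CH₃NH₂ = 152/(1 + 0.9230) = 79.04 cm.
d_HCl = 152 − 79.04 = 73.0 cm.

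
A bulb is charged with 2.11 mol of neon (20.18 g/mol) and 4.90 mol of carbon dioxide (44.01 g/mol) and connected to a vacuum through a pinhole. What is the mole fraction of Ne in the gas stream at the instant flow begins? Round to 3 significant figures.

0.389

Each component's effusion rate ∝ (its partial pressure)·(1/√M) ∝ n_i/√M_i.
So x_Ne in the escaping gas = (n_Ne/√M_Ne) / Σ(n_i/√M_i)
= (2.11/√20.18) / (2.11/√20.18 + 4.90/√44.01) = 0.4697/(0.4697 + 0.7386) = 0.389.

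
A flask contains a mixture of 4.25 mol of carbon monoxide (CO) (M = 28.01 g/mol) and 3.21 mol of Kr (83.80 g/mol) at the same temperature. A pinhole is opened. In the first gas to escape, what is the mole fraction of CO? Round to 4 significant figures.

The effusion rate of species i is ∝ p_i/√M_i ∝ n_i/√M_i.
Mole fraction of CO in the effusate = (n_CO/√M_CO) / (n_CO/√M_CO + n_Kr/√M_Kr)
= (4.25/√28.01) / (4.25/√28.01 + 3.21/√83.80) = 0.8030/(0.8030 + 0.3507) = 0.6961.

0.6961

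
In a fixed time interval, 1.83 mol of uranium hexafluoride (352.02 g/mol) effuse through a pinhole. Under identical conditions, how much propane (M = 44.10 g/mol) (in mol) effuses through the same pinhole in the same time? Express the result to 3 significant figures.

By Graham's law, rate_C₃H₈/rate_UF₆ = √(M_UF₆/M_C₃H₈) = √(352.02/44.10) = √7.982 = 2.825.
So the amount for C₃H₈ is 1.83 × 2.825 = 5.17 mol.

5.17 mol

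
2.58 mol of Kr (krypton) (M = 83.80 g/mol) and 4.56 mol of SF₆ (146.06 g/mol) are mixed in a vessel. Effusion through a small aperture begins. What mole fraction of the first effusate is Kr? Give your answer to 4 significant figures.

Rate_i ∝ x_i/√M_i (Graham's law weighted by mole fraction), so the effusate composition follows n_i/√M_i.
Mole fraction of Kr in the effusate = (n_Kr/√M_Kr) / (n_Kr/√M_Kr + n_SF₆/√M_SF₆)
= (2.58/√83.80) / (2.58/√83.80 + 4.56/√146.06) = 0.2818/(0.2818 + 0.3773) = 0.4276.

0.4276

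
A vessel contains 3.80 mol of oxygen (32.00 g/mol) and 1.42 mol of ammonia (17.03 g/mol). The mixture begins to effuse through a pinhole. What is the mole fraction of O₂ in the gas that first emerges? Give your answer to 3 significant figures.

0.661

Effusion rate of each component ∝ n_i/√M_i (partial pressure × 1/√M).
So x_O₂ in the escaping gas = (n_O₂/√M_O₂) / Σ(n_i/√M_i)
= (3.80/√32.00) / (3.80/√32.00 + 1.42/√17.03) = 0.6718/(0.6718 + 0.3441) = 0.661.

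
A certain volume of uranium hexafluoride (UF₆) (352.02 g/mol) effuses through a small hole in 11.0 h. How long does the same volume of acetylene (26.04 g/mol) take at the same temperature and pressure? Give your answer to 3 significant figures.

Graham's law gives t_C₂H₂/t_UF₆ = √(M_C₂H₂/M_UF₆) = √(26.04/352.02) = √0.07397 = 0.2720.
So the time for C₂H₂ is 11.0 × 0.2720 = 2.99 h.

2.99 h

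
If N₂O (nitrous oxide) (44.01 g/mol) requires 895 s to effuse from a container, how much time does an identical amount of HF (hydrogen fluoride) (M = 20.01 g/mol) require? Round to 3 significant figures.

Graham's law gives t_HF/t_N₂O = √(M_HF/M_N₂O) = √(20.01/44.01) = √0.4547 = 0.6743.
So the time for HF is 895 × 0.6743 = 603 s.

603 s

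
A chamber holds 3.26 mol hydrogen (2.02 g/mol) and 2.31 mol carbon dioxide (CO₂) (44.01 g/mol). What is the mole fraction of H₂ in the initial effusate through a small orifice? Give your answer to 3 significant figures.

0.868

The effusion rate of species i is ∝ p_i/√M_i ∝ n_i/√M_i.
So x_H₂ in the escaping gas = (n_H₂/√M_H₂) / Σ(n_i/√M_i)
= (3.26/√2.02) / (3.26/√2.02 + 2.31/√44.01) = 2.294/(2.294 + 0.3482) = 0.868.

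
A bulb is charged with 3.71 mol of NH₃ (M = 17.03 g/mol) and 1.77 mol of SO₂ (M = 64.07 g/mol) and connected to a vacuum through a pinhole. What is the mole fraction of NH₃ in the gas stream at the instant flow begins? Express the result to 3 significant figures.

0.803

Effusion rate of each component ∝ n_i/√M_i (partial pressure × 1/√M).
So x_NH₃ in the escaping gas = (n_NH₃/√M_NH₃) / Σ(n_i/√M_i)
= (3.71/√17.03) / (3.71/√17.03 + 1.77/√64.07) = 0.8990/(0.8990 + 0.2211) = 0.803.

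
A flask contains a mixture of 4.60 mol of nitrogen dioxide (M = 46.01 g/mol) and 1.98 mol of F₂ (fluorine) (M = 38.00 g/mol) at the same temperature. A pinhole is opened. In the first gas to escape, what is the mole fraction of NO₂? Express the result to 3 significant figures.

0.679

Rate_i ∝ x_i/√M_i (Graham's law weighted by mole fraction), so the effusate composition follows n_i/√M_i.
Mole fraction of NO₂ in the effusate = (n_NO₂/√M_NO₂) / (n_NO₂/√M_NO₂ + n_F₂/√M_F₂)
= (4.60/√46.01) / (4.60/√46.01 + 1.98/√38.00) = 0.6782/(0.6782 + 0.3212) = 0.679.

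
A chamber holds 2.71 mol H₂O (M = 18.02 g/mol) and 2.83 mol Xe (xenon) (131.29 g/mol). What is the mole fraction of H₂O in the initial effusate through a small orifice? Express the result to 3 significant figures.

0.721

Each component's effusion rate ∝ (its partial pressure)·(1/√M) ∝ n_i/√M_i.
x_H₂O(eff) = (n_H₂O/√M_H₂O) / (n_H₂O/√M_H₂O + n_Xe/√M_Xe)
= (2.71/√18.02) / (2.71/√18.02 + 2.83/√131.29) = 0.6384/(0.6384 + 0.2470) = 0.721.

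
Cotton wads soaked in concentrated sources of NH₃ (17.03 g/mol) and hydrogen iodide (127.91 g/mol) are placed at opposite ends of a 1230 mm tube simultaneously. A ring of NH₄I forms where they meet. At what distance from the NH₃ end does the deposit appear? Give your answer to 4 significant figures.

Graham's law gives d_NH₃/d_HI = rate_NH₃/rate_HI = √(M_HI/M_NH₃) = √(127.91/17.03) = 2.741.
With d_NH₃ + d_HI = 1230 mm, d_HI = 1230/(1 + 2.741) = 328.8 mm.
d_NH₃ = 1230 − 328.8 = 901.2 mm.

901.2 mm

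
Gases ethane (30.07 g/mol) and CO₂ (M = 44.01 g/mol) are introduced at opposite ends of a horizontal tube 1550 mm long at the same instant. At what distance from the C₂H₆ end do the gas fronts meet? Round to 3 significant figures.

In equal time, each gas travels a distance ∝ its rate ∝ 1/√M, so d_C₂H₆/d_CO₂ = √(M_CO₂/M_C₂H₆) = √(44.01/30.07) = 1.210.
With d_C₂H₆ + d_CO₂ = 1550 mm, d_CO₂ = 1550/(1 + 1.210) = 701.4 mm.
d_C₂H₆ = 1550 − 701.4 = 849 mm.

849 mm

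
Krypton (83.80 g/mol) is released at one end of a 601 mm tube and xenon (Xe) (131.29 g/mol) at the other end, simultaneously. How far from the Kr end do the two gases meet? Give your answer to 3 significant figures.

In equal time, each gas travels a distance ∝ its rate ∝ 1/√M, so d_Kr/d_Xe = √(M_Xe/M_Kr) = √(131.29/83.80) = 1.252.
With d_Kr + d_Xe = 601 mm, d_Xe = 601/(1 + 1.252) = 266.9 mm.
d_Kr = 601 − 266.9 = 334 mm.

334 mm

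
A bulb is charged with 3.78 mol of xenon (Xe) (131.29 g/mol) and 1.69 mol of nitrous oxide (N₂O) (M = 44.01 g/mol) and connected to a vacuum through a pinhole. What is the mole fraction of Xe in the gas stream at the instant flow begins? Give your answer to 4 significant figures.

The effusion rate of species i is ∝ p_i/√M_i ∝ n_i/√M_i.
Mole fraction of Xe in the effusate = (n_Xe/√M_Xe) / (n_Xe/√M_Xe + n_N₂O/√M_N₂O)
= (3.78/√131.29) / (3.78/√131.29 + 1.69/√44.01) = 0.3299/(0.3299 + 0.2547) = 0.5643.

0.5643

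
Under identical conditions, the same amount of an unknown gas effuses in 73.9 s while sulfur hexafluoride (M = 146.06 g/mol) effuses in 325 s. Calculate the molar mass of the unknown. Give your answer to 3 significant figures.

7.55 g/mol

Graham's law gives t_X/t_SF₆ = √(M_X/M_SF₆).
73.9/325 = 0.2274 = √(M_X/146.06)
M_X = 146.06 × 0.2274² = 146.06 × 0.05170 = 7.55 g/mol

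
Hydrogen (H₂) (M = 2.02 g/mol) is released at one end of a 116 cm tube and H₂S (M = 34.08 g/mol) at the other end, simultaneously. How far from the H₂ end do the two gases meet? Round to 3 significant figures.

93.3 cm

In equal time, each gas travels a distance ∝ its rate ∝ 1/√M, so d_H₂/d_H₂S = √(M_H₂S/M_H₂) = √(34.08/2.02) = 4.107.
With d_H₂ + d_H₂S = 116 cm, d_H₂S = 116/(1 + 4.107) = 22.71 cm.
d_H₂ = 116 − 22.71 = 93.3 cm.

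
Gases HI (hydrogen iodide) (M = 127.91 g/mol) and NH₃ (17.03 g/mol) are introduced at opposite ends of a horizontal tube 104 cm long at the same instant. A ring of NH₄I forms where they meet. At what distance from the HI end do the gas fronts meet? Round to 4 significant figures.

27.80 cm

The fronts meet when d_HI + d_NH₃ = L with d_HI/d_NH₃ = √(M_NH₃/M_HI) (Graham's law). Here √(M_NH₃/M_HI) = √(17.03/127.91) = 0.3649.
With d_HI + d_NH₃ = 104 cm, d_NH₃ = 104/(1 + 0.3649) = 76.20 cm.
d_HI = 104 − 76.20 = 27.80 cm.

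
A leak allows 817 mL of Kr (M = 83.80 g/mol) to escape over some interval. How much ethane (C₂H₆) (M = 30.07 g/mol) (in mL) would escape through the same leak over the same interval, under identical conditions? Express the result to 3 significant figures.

From Graham's law, rate_C₂H₆/rate_Kr = √(M_Kr/M_C₂H₆) = √(83.80/30.07) = √2.787 = 1.669.
So the volume for C₂H₆ is 817 × 1.669 = 1360 mL.

1360 mL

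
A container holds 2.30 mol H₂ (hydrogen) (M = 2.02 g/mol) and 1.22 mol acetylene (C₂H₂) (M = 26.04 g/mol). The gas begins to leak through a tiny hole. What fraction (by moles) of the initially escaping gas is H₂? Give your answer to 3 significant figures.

The effusion rate of species i is ∝ p_i/√M_i ∝ n_i/√M_i.
x_H₂(eff) = (n_H₂/√M_H₂) / (n_H₂/√M_H₂ + n_C₂H₂/√M_C₂H₂)
= (2.30/√2.02) / (2.30/√2.02 + 1.22/√26.04) = 1.618/(1.618 + 0.2391) = 0.871.

0.871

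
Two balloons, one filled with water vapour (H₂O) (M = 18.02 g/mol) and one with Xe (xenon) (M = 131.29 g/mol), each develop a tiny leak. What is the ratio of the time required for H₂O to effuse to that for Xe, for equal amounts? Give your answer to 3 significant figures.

Using Graham's law: t_H₂O/t_Xe = √(M_H₂O/M_Xe) = √(18.02/131.29) = √0.1373 = 0.370.

0.370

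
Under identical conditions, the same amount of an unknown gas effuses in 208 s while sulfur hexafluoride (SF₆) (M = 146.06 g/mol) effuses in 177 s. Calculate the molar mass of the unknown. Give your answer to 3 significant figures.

Since effusion rate ∝ 1/√M, t_X/t_SF₆ = √(M_X/M_SF₆).
208/177 = 1.175 = √(M_X/146.06)
M_X = 146.06 × 1.175² = 146.06 × 1.381 = 202 g/mol

202 g/mol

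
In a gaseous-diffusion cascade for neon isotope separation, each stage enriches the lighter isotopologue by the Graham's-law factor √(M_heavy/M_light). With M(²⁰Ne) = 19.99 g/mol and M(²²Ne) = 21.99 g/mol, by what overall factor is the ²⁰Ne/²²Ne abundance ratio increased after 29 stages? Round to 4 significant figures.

3.985

Each stage multiplies the ratio by α = √(21.99/19.99), so after 29 stages the overall factor is α^29 = (21.99/19.99)^(29/2).
= 1.10005^(29/2) = 3.985.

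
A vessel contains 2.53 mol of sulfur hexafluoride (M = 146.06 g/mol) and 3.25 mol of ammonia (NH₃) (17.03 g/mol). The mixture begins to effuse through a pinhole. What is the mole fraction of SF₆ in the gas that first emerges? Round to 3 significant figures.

Effusion rate of each component ∝ n_i/√M_i (partial pressure × 1/√M).
Mole fraction of SF₆ in the effusate = (n_SF₆/√M_SF₆) / (n_SF₆/√M_SF₆ + n_NH₃/√M_NH₃)
= (2.53/√146.06) / (2.53/√146.06 + 3.25/√17.03) = 0.2093/(0.2093 + 0.7875) = 0.210.

0.210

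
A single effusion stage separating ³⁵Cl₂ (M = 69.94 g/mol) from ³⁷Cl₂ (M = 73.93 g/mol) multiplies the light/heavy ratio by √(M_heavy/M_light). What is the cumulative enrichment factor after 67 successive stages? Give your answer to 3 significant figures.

The single-stage factor is √(M_heavy/M_light), so 67 stages give [√(73.93/69.94)]^67 = (73.93/69.94)^(67/2).
= 1.05705^(67/2) = 6.41.

6.41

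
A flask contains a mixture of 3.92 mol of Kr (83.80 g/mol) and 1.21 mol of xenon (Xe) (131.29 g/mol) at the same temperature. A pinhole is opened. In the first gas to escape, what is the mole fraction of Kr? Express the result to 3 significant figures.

The effusion rate of species i is ∝ p_i/√M_i ∝ n_i/√M_i.
So x_Kr in the escaping gas = (n_Kr/√M_Kr) / Σ(n_i/√M_i)
= (3.92/√83.80) / (3.92/√83.80 + 1.21/√131.29) = 0.4282/(0.4282 + 0.1056) = 0.802.

0.802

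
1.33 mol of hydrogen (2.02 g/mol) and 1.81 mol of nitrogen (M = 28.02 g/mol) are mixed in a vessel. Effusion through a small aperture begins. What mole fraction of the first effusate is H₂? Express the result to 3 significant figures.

The effusion rate of species i is ∝ p_i/√M_i ∝ n_i/√M_i.
x_H₂(eff) = (n_H₂/√M_H₂) / (n_H₂/√M_H₂ + n_N₂/√M_N₂)
= (1.33/√2.02) / (1.33/√2.02 + 1.81/√28.02) = 0.9358/(0.9358 + 0.3419) = 0.732.

0.732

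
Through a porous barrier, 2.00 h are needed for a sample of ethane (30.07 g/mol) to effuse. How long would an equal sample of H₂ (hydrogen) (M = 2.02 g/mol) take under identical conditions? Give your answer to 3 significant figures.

Since effusion rate ∝ 1/√M, t_H₂/t_C₂H₆ = √(M_H₂/M_C₂H₆) = √(2.02/30.07) = √0.06718 = 0.2592.
So the time for H₂ is 2.00 × 0.2592 = 0.518 h.

0.518 h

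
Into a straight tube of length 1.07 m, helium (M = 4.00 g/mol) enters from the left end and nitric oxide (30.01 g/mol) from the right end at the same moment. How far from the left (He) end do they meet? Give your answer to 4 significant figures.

0.7838 m

Graham's law gives d_He/d_NO = rate_He/rate_NO = √(M_NO/M_He) = √(30.01/4.00) = 2.739.
With d_He + d_NO = 1.07 m, d_NO = 1.07/(1 + 2.739) = 0.2862 m.
d_He = 1.07 − 0.2862 = 0.7838 m.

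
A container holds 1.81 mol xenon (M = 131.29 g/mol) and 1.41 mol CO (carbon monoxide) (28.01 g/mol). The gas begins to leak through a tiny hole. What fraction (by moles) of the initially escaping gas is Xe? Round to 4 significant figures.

Effusion rate of each component ∝ n_i/√M_i (partial pressure × 1/√M).
Mole fraction of Xe in the effusate = (n_Xe/√M_Xe) / (n_Xe/√M_Xe + n_CO/√M_CO)
= (1.81/√131.29) / (1.81/√131.29 + 1.41/√28.01) = 0.1580/(0.1580 + 0.2664) = 0.3722.

0.3722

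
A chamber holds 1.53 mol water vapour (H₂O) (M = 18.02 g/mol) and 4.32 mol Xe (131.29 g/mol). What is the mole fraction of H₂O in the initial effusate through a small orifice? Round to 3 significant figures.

0.489

The effusion rate of species i is ∝ p_i/√M_i ∝ n_i/√M_i.
Mole fraction of H₂O in the effusate = (n_H₂O/√M_H₂O) / (n_H₂O/√M_H₂O + n_Xe/√M_Xe)
= (1.53/√18.02) / (1.53/√18.02 + 4.32/√131.29) = 0.3604/(0.3604 + 0.3770) = 0.489.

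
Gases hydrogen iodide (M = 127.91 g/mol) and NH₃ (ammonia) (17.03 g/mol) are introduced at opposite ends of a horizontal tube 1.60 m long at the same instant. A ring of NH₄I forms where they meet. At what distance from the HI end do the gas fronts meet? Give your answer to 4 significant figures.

The fronts meet when d_HI + d_NH₃ = L with d_HI/d_NH₃ = √(M_NH₃/M_HI) (Graham's law). Here √(M_NH₃/M_HI) = √(17.03/127.91) = 0.3649.
With d_HI + d_NH₃ = 1.60 m, d_NH₃ = 1.60/(1 + 0.3649) = 1.172 m.
d_HI = 1.60 − 1.172 = 0.4277 m.

0.4277 m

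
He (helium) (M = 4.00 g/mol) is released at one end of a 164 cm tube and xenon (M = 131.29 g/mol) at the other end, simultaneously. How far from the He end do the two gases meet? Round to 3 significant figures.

140 cm

Distances travelled in equal time are proportional to diffusion rates, so d_He/d_Xe = √(M_Xe/M_He) = √(131.29/4.00) = 5.729.
With d_He + d_Xe = 164 cm, d_Xe = 164/(1 + 5.729) = 24.37 cm.
d_He = 164 − 24.37 = 140 cm.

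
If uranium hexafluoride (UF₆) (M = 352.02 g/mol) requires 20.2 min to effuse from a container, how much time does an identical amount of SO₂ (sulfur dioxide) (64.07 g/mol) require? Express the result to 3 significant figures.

Since effusion rate ∝ 1/√M, t_SO₂/t_UF₆ = √(M_SO₂/M_UF₆) = √(64.07/352.02) = √0.1820 = 0.4266.
So the time for SO₂ is 20.2 × 0.4266 = 8.62 min.

8.62 min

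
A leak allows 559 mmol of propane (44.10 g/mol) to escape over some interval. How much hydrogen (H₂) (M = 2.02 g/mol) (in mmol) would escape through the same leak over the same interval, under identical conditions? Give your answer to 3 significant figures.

2610 mmol

By Graham's law, rate_H₂/rate_C₃H₈ = √(M_C₃H₈/M_H₂) = √(44.10/2.02) = √21.83 = 4.672.
So the amount for H₂ is 559 × 4.672 = 2610 mmol.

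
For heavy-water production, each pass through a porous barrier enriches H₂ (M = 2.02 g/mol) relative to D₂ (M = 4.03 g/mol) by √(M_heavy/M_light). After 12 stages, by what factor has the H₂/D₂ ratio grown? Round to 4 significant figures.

Each stage multiplies the ratio by α = √(4.03/2.02), so after 12 stages the overall factor is α^12 = (4.03/2.02)^(12/2).
= 1.99505^6 = 63.06.

63.06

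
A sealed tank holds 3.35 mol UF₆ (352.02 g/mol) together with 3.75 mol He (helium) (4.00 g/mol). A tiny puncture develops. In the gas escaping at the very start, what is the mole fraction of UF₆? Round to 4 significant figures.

Each component's effusion rate ∝ (its partial pressure)·(1/√M) ∝ n_i/√M_i.
So x_UF₆ in the escaping gas = (n_UF₆/√M_UF₆) / Σ(n_i/√M_i)
= (3.35/√352.02) / (3.35/√352.02 + 3.75/√4.00) = 0.1786/(0.1786 + 1.875) = 0.08695.

0.08695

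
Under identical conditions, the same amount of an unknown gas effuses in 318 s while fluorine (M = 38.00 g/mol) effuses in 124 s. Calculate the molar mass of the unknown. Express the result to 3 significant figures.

250 g/mol

By Graham's law, t_X/t_F₂ = √(M_X/M_F₂).
318/124 = 2.565 = √(M_X/38.00)
M_X = 38.00 × 2.565² = 38.00 × 6.577 = 250 g/mol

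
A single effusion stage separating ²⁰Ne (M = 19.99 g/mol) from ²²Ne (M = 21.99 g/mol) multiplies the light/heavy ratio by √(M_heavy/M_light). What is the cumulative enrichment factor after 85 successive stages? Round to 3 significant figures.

After 85 stages the ratio has grown by (√(21.99/19.99))^85 = (21.99/19.99)^(85/2).
= 1.10005^(85/2) = 57.5.

57.5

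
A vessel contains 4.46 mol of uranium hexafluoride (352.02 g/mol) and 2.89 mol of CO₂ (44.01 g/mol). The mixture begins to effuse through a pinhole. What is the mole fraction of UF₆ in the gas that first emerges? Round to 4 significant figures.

Effusion rate of each component ∝ n_i/√M_i (partial pressure × 1/√M).
Mole fraction of UF₆ in the effusate = (n_UF₆/√M_UF₆) / (n_UF₆/√M_UF₆ + n_CO₂/√M_CO₂)
= (4.46/√352.02) / (4.46/√352.02 + 2.89/√44.01) = 0.2377/(0.2377 + 0.4356) = 0.3530.

0.3530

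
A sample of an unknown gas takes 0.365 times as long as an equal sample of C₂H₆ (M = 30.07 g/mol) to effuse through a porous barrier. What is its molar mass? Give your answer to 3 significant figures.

4.01 g/mol

By Graham's law, t_X/t_C₂H₆ = √(M_X/M_C₂H₆).
0.365 = √(M_X/30.07)
M_X = 30.07 × 0.365² = 30.07 × 0.1332 = 4.01 g/mol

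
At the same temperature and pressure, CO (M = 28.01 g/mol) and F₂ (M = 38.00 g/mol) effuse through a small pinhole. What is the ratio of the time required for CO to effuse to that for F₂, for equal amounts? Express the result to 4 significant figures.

By Graham's law, t_CO/t_F₂ = √(M_CO/M_F₂) = √(28.01/38.00) = √0.7371 = 0.8585.

0.8585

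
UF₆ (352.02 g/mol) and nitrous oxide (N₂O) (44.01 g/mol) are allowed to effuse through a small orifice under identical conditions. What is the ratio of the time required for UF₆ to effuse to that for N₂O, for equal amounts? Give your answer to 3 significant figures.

2.83

Using Graham's law: t_UF₆/t_N₂O = √(M_UF₆/M_N₂O) = √(352.02/44.01) = √7.999 = 2.83.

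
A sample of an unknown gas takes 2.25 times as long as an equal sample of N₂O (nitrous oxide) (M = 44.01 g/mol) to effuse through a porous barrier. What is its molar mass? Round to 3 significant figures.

223 g/mol

By Graham's law, t_X/t_N₂O = √(M_X/M_N₂O).
2.25 = √(M_X/44.01)
M_X = 44.01 × 2.25² = 44.01 × 5.062 = 223 g/mol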